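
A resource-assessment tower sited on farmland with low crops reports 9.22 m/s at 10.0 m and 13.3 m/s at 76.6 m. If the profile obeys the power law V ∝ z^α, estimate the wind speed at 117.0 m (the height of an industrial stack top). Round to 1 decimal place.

First find α: α = ln(V₂/V₁)/ln(z₂/z₁) = ln(13.3/9.22)/ln(76.6/10.0) = 0.36639/2.03601 = 0.1800
Extrapolate from 76.6 m to 117.0 m: V₃ = 13.3 × (117.0/76.6)^0.1800 = 13.3 × 1.0792 = 14.3534 m/s

14.4 m/s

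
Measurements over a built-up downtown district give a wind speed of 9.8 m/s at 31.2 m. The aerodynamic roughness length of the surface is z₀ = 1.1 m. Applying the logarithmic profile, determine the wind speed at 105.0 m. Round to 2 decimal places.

Log law: V(z) ∝ ln(z/z₀), so V₂/V₁ = ln(z₂/z₀) / ln(z₁/z₀).
ln(105.0/1.1) = 4.5587, ln(31.2/1.1) = 3.3451
V₂ = 9.8 × 4.5587/3.3451 = 9.8 × 1.3628 = 13.3553 m/s

13.36 m/s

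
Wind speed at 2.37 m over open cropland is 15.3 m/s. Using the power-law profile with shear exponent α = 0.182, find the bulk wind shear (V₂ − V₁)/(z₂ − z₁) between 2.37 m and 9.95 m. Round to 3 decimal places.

0.602 m/s/m

Power law: V₂ = V₁ · (z₂/z₁)^α = 15.3 × (4.1983)^0.182 = 19.8651 m/s
ΔV/Δz = (19.8651 − 15.3)/(9.95 − 2.37) = 4.5651/7.5800 = 0.60226 m/s/m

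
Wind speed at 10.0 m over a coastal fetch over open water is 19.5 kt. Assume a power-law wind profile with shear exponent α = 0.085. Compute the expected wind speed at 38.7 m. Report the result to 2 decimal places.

Power-law profile: V₂ = V₁ · (z₂/z₁)^α
V₂ = 19.5 × (38.7/10.0)^0.085 = 19.5 × (3.8700)^0.085
    = 19.5 × 1.1219 = 21.8771 kt

21.88 kt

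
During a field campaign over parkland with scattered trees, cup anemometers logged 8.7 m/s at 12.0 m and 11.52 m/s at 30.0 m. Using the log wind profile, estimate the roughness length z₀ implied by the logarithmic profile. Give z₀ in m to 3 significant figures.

Log law: V(z) ∝ ln(z/z₀). With r = V₁/V₂ = 8.7/11.52 = 0.75521,
r · ln(z₂/z₀) = ln(z₁/z₀) ⇒ ln z₀ = (ln z₁ − r·ln z₂)/(1 − r)
ln z₀ = (2.48491 − 0.75521×3.40120) / 0.24479 = -0.3419
z₀ = exp(-0.3419) = 0.7104 m

z₀ ≈ 0.710 m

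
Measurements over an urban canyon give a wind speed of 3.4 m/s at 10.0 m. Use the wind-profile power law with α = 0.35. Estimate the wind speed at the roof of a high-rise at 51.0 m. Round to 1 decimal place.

Power-law profile: V₂ = V₁ · (z₂/z₁)^α
V₂ = 3.4 × (51.0/10.0)^0.35 = 3.4 × (5.1000)^0.35
    = 3.4 × 1.7687 = 6.0135 m/s

6.0 m/s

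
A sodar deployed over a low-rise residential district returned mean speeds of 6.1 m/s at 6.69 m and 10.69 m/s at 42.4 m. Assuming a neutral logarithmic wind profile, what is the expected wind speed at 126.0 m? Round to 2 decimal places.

13.40 m/s

Log law: V ∝ ln(z/z₀). From the pair, with r = V₁/V₂ = 0.57063,
ln z₀ = (ln z₁ − r·ln z₂)/(1 − r) = (1.9006 − 0.57063×3.7471)/0.42937 = -0.5534 → z₀ = 0.5750 m
V₃ = V₁ · ln(z₃/z₀)/ln(z₁/z₀) = 6.1 × 5.3897/2.4540 = 13.3973 m/s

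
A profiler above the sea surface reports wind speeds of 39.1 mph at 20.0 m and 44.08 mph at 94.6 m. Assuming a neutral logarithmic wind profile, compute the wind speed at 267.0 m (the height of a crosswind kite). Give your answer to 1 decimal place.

47.4 mph

Log law: V ∝ ln(z/z₀). From the pair, with r = V₁/V₂ = 0.88702,
ln z₀ = (ln z₁ − r·ln z₂)/(1 − r) = (2.9957 − 0.88702×4.5497)/0.11298 = -9.2048 → z₀ = 0.0001006 m
V₃ = V₁ · ln(z₃/z₀)/ln(z₁/z₀) = 39.1 × 14.7920/12.2005 = 47.4053 mph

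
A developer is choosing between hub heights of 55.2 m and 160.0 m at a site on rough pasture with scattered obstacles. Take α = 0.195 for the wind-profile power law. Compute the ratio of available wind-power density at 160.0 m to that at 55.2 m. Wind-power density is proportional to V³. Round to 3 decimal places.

Speed ratio: V_B/V_A = (z_B/z_A)^α = (160.0/55.2)^0.195 = (2.8986)^0.195 = 1.23062
Power-density ratio: P_B/P_A = (V_B/V_A)³ = (1.23062)³ = 1.86370

1.864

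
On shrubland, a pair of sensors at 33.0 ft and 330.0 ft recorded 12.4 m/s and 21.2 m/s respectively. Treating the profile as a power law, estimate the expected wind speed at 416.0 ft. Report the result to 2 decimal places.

22.37 m/s

First find α: α = ln(V₂/V₁)/ln(z₂/z₁) = ln(21.2/12.4)/ln(330.0/33.0) = 0.53630/2.30259 = 0.2329
Extrapolate from 330.0 ft to 416.0 ft: V₃ = 21.2 × (416.0/330.0)^0.2329 = 21.2 × 1.0554 = 22.3750 m/s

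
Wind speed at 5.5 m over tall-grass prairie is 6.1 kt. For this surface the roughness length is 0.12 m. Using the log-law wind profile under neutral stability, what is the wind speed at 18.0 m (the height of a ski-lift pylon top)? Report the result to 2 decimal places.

7.99 kt

Log law: V(z) ∝ ln(z/z₀), so V₂/V₁ = ln(z₂/z₀) / ln(z₁/z₀).
ln(18.0/0.12) = 5.0106, ln(5.5/0.12) = 3.8250
V₂ = 6.1 × 5.0106/3.8250 = 6.1 × 1.3100 = 7.9908 kt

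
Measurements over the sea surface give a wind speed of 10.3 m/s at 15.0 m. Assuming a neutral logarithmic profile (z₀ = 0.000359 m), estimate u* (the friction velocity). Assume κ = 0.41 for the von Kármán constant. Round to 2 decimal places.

Log law: V(z) = (u*/κ) · ln(z/z₀) ⇒ u* = κ · V / ln(z/z₀)
u* = 0.41 × 10.3 / ln(15.0/0.000359) = 0.41 × 10.3 / 10.6402
   = 4.2230 / 10.6402 = 0.3969 m/s

u* ≈ 0.40 m/s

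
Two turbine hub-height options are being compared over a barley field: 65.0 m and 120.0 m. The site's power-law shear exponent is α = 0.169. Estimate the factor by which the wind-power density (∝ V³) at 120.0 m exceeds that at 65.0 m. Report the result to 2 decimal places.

1.36

Speed ratio: V_B/V_A = (z_B/z_A)^α = (120.0/65.0)^0.169 = (1.8462)^0.169 = 1.10917
Power-density ratio: P_B/P_A = (V_B/V_A)³ = (1.10917)³ = 1.36458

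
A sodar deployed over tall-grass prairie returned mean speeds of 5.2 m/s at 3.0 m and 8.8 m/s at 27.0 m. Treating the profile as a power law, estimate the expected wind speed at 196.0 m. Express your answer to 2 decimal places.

First find α: α = ln(V₂/V₁)/ln(z₂/z₁) = ln(8.8/5.2)/ln(27.0/3.0) = 0.52609/2.19722 = 0.2394
Extrapolate from 27.0 m to 196.0 m: V₃ = 8.8 × (196.0/27.0)^0.2394 = 8.8 × 1.6074 = 14.1453 m/s

14.15 m/s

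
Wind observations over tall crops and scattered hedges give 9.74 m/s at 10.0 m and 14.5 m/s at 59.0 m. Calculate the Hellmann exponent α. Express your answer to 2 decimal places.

α ≈ 0.22

Power law: V₂/V₁ = (z₂/z₁)^α ⇒ α = ln(V₂/V₁) / ln(z₂/z₁)
α = ln(14.5/9.74) / ln(59.0/10.0) = ln(1.4887) / ln(5.9000)
  = 0.39791 / 1.77495 = 0.22418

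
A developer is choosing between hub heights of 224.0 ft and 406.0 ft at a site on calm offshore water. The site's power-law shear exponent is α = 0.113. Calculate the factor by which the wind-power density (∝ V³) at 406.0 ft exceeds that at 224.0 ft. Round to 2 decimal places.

1.22

Speed ratio: V_B/V_A = (z_B/z_A)^α = (406.0/224.0)^0.113 = (1.8125)^0.113 = 1.06951
Power-density ratio: P_B/P_A = (V_B/V_A)³ = (1.06951)³ = 1.22337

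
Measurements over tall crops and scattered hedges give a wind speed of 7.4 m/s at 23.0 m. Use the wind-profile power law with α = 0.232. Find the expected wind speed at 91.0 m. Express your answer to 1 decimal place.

10.2 m/s

Power-law profile: V₂ = V₁ · (z₂/z₁)^α
V₂ = 7.4 × (91.0/23.0)^0.232 = 7.4 × (3.9565)^0.232
    = 7.4 × 1.3759 = 10.1814 m/s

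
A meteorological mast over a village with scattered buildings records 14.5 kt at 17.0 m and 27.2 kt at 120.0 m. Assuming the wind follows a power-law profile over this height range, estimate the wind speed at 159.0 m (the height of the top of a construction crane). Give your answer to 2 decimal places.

First find α: α = ln(V₂/V₁)/ln(z₂/z₁) = ln(27.2/14.5)/ln(120.0/17.0) = 0.62907/1.95428 = 0.3219
Extrapolate from 120.0 m to 159.0 m: V₃ = 27.2 × (159.0/120.0)^0.3219 = 27.2 × 1.0948 = 29.7789 kt

29.78 kt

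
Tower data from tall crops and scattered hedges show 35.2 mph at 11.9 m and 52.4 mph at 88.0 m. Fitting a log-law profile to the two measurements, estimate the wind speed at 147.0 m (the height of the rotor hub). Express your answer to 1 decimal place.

Log law: V ∝ ln(z/z₀). From the pair, with r = V₁/V₂ = 0.67176,
ln z₀ = (ln z₁ − r·ln z₂)/(1 − r) = (2.4765 − 0.67176×4.4773)/0.32824 = -1.6181 → z₀ = 0.1983 m
V₃ = V₁ · ln(z₃/z₀)/ln(z₁/z₀) = 35.2 × 6.6086/4.0947 = 56.8109 mph

56.8 mph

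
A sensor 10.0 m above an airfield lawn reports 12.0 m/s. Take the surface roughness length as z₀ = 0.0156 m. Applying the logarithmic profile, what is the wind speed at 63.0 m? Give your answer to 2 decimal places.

Log law: V(z) ∝ ln(z/z₀), so V₂/V₁ = ln(z₂/z₀) / ln(z₁/z₀).
ln(63.0/0.0156) = 8.3036, ln(10.0/0.0156) = 6.4631
V₂ = 12.0 × 8.3036/6.4631 = 12.0 × 1.2848 = 15.4174 m/s

15.42 m/s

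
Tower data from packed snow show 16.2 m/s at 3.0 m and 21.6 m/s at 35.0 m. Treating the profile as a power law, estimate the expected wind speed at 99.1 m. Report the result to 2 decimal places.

24.40 m/s

First find α: α = ln(V₂/V₁)/ln(z₂/z₁) = ln(21.6/16.2)/ln(35.0/3.0) = 0.28768/2.45674 = 0.1171
Extrapolate from 35.0 m to 99.1 m: V₃ = 21.6 × (99.1/35.0)^0.1171 = 21.6 × 1.1296 = 24.3996 m/s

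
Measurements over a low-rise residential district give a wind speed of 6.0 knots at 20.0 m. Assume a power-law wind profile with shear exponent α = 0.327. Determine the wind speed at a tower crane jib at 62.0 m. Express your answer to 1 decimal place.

8.7 knots

Power-law profile: V₂ = V₁ · (z₂/z₁)^α
V₂ = 6.0 × (62.0/20.0)^0.327 = 6.0 × (3.1000)^0.327
    = 6.0 × 1.4477 = 8.6861 knots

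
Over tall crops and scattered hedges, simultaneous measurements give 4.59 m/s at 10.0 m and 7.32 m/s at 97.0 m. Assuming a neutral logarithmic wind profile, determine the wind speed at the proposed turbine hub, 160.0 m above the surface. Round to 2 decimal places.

7.92 m/s

Log law: V ∝ ln(z/z₀). From the pair, with r = V₁/V₂ = 0.62705,
ln z₀ = (ln z₁ − r·ln z₂)/(1 − r) = (2.3026 − 0.62705×4.5747)/0.37295 = -1.5176 → z₀ = 0.2192 m
V₃ = V₁ · ln(z₃/z₀)/ln(z₁/z₀) = 4.59 × 6.5928/3.8202 = 7.9213 m/s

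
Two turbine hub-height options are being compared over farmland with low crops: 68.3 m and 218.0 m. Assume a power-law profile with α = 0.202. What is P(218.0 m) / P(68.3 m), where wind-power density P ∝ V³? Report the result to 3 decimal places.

2.020

Speed ratio: V_B/V_A = (z_B/z_A)^α = (218.0/68.3)^0.202 = (3.1918)^0.202 = 1.26420
Power-density ratio: P_B/P_A = (V_B/V_A)³ = (1.26420)³ = 2.02044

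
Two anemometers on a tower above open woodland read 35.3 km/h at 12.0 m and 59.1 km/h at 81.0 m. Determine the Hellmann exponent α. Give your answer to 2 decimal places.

Power law: V₂/V₁ = (z₂/z₁)^α ⇒ α = ln(V₂/V₁) / ln(z₂/z₁)
α = ln(59.1/35.3) / ln(81.0/12.0) = ln(1.6742) / ln(6.7500)
  = 0.51535 / 1.90954 = 0.26988

α ≈ 0.27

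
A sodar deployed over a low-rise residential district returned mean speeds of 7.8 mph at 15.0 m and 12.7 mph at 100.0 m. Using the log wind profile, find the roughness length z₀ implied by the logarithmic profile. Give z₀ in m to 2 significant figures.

z₀ ≈ 0.73 m

Log law: V(z) ∝ ln(z/z₀). With r = V₁/V₂ = 7.8/12.7 = 0.61417,
r · ln(z₂/z₀) = ln(z₁/z₀) ⇒ ln z₀ = (ln z₁ − r·ln z₂)/(1 − r)
ln z₀ = (2.70805 − 0.61417×4.60517) / 0.38583 = -0.3119
z₀ = exp(-0.3119) = 0.7321 m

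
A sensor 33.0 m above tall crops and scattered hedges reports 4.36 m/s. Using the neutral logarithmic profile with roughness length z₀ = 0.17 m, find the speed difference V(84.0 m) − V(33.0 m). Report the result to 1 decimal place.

Log law: V₂ = V₁ · ln(z₂/z₀)/ln(z₁/z₀) = 4.36 × 6.2028/5.2685 = 5.1332 m/s
ΔV = 5.1332 − 4.36 = 0.7732 m/s

0.8 m/s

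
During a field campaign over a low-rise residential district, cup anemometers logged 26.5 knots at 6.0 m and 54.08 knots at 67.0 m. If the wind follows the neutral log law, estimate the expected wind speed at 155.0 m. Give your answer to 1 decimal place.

Log law: V ∝ ln(z/z₀). From the pair, with r = V₁/V₂ = 0.49001,
ln z₀ = (ln z₁ − r·ln z₂)/(1 − r) = (1.7918 − 0.49001×4.2047)/0.50999 = -0.5267 → z₀ = 0.5906 m
V₃ = V₁ · ln(z₃/z₀)/ln(z₁/z₀) = 26.5 × 5.5701/2.3184 = 63.6668 knots

63.7 knots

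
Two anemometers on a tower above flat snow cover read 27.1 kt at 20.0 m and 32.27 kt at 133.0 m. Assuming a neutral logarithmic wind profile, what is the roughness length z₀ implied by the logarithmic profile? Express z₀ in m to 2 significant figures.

z₀ ≈ 0.00097 m

Log law: V(z) ∝ ln(z/z₀). With r = V₁/V₂ = 27.1/32.27 = 0.83979,
r · ln(z₂/z₀) = ln(z₁/z₀) ⇒ ln z₀ = (ln z₁ − r·ln z₂)/(1 − r)
ln z₀ = (2.99573 − 0.83979×4.89035) / 0.16021 = -6.9354
z₀ = exp(-6.9354) = 0.0009727 m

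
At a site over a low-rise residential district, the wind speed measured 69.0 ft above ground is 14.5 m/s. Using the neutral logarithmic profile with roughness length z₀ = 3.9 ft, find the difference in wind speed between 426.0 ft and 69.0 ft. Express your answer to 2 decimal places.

9.19 m/s

Log law: V₂ = V₁ · ln(z₂/z₀)/ln(z₁/z₀) = 14.5 × 4.6935/2.8731 = 23.6868 m/s
ΔV = 23.6868 − 14.5 = 9.1868 m/s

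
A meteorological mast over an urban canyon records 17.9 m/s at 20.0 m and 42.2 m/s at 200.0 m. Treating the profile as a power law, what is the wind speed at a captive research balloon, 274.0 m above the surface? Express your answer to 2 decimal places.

47.45 m/s

First find α: α = ln(V₂/V₁)/ln(z₂/z₁) = ln(42.2/17.9)/ln(200.0/20.0) = 0.85762/2.30259 = 0.3725
Extrapolate from 200.0 m to 274.0 m: V₃ = 42.2 × (274.0/200.0)^0.3725 = 42.2 × 1.1244 = 47.4499 m/s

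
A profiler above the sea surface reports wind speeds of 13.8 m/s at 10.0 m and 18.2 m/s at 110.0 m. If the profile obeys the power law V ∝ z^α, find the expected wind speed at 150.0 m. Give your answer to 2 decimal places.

First find α: α = ln(V₂/V₁)/ln(z₂/z₁) = ln(18.2/13.8)/ln(110.0/10.0) = 0.27675/2.39790 = 0.1154
Extrapolate from 110.0 m to 150.0 m: V₃ = 18.2 × (150.0/110.0)^0.1154 = 18.2 × 1.0364 = 18.8633 m/s

18.86 m/s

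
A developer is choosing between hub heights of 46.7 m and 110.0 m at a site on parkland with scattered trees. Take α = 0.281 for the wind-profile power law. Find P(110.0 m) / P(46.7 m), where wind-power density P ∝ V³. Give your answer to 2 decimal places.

2.06

Speed ratio: V_B/V_A = (z_B/z_A)^α = (110.0/46.7)^0.281 = (2.3555)^0.281 = 1.27219
Power-density ratio: P_B/P_A = (V_B/V_A)³ = (1.27219)³ = 2.05902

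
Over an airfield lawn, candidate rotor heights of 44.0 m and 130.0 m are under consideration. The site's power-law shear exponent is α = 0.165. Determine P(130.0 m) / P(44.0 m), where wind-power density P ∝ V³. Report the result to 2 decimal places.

Speed ratio: V_B/V_A = (z_B/z_A)^α = (130.0/44.0)^0.165 = (2.9545)^0.165 = 1.19572
Power-density ratio: P_B/P_A = (V_B/V_A)³ = (1.19572)³ = 1.70959

1.71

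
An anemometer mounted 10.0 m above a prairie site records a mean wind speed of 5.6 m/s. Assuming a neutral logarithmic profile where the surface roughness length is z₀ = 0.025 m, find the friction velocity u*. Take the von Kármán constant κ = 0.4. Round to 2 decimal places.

u* ≈ 0.37 m/s

Log law: V(z) = (u*/κ) · ln(z/z₀) ⇒ u* = κ · V / ln(z/z₀)
u* = 0.4 × 5.6 / ln(10.0/0.025) = 0.4 × 5.6 / 5.9915
   = 2.2400 / 5.9915 = 0.3739 m/s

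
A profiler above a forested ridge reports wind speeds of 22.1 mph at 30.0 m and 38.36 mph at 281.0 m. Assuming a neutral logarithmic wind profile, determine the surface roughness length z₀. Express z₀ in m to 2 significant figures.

Log law: V(z) ∝ ln(z/z₀). With r = V₁/V₂ = 22.1/38.36 = 0.57612,
r · ln(z₂/z₀) = ln(z₁/z₀) ⇒ ln z₀ = (ln z₁ − r·ln z₂)/(1 − r)
ln z₀ = (3.40120 − 0.57612×5.63835) / 0.42388 = 0.3605
z₀ = exp(0.3605) = 1.434 m

z₀ ≈ 1.4 m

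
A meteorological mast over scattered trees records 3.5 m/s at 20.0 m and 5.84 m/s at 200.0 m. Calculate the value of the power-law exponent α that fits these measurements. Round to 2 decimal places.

Power law: V₂/V₁ = (z₂/z₁)^α ⇒ α = ln(V₂/V₁) / ln(z₂/z₁)
α = ln(5.84/3.5) / ln(200.0/20.0) = ln(1.6686) / ln(10.0000)
  = 0.51197 / 2.30259 = 0.22234

α ≈ 0.22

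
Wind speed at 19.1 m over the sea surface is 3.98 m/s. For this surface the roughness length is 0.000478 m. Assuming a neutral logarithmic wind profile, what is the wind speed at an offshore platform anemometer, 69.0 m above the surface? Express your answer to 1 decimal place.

Log law: V(z) ∝ ln(z/z₀), so V₂/V₁ = ln(z₂/z₀) / ln(z₁/z₀).
ln(69.0/0.000478) = 11.8800, ln(19.1/0.000478) = 10.5956
V₂ = 3.98 × 11.8800/10.5956 = 3.98 × 1.1212 = 4.4625 m/s

4.5 m/s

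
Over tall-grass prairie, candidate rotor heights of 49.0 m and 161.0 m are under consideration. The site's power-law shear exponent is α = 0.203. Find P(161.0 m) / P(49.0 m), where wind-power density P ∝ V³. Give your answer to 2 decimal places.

Speed ratio: V_B/V_A = (z_B/z_A)^α = (161.0/49.0)^0.203 = (3.2857)^0.203 = 1.27314
Power-density ratio: P_B/P_A = (V_B/V_A)³ = (1.27314)³ = 2.06361

2.06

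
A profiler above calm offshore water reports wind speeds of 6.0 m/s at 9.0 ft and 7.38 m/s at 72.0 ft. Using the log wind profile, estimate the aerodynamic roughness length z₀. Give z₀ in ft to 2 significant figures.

z₀ ≈ 0.0011 ft

Log law: V(z) ∝ ln(z/z₀). With r = V₁/V₂ = 6.0/7.38 = 0.81301,
r · ln(z₂/z₀) = ln(z₁/z₀) ⇒ ln z₀ = (ln z₁ − r·ln z₂)/(1 − r)
ln z₀ = (2.19722 − 0.81301×4.27667) / 0.18699 = -6.8438
z₀ = exp(-6.8438) = 0.001066 ft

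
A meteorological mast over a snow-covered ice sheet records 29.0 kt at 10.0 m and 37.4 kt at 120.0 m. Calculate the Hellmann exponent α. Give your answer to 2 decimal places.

Power law: V₂/V₁ = (z₂/z₁)^α ⇒ α = ln(V₂/V₁) / ln(z₂/z₁)
α = ln(37.4/29.0) / ln(120.0/10.0) = ln(1.2897) / ln(12.0000)
  = 0.25437 / 2.48491 = 0.10237

α ≈ 0.10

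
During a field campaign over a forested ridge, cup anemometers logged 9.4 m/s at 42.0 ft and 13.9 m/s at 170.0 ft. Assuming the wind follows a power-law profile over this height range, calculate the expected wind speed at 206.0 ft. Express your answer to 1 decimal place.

First find α: α = ln(V₂/V₁)/ln(z₂/z₁) = ln(13.9/9.4)/ln(170.0/42.0) = 0.39118/1.39813 = 0.2798
Extrapolate from 170.0 ft to 206.0 ft: V₃ = 13.9 × (206.0/170.0)^0.2798 = 13.9 × 1.0552 = 14.6674 m/s

14.7 m/s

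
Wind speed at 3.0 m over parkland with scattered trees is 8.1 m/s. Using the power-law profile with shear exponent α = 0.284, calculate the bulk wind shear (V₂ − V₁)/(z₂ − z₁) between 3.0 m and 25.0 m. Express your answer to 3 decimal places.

Power law: V₂ = V₁ · (z₂/z₁)^α = 8.1 × (8.3333)^0.284 = 14.7910 m/s
ΔV/Δz = (14.7910 − 8.1)/(25.0 − 3.0) = 6.6910/22.0000 = 0.30414 m/s/m

0.304 m/s/m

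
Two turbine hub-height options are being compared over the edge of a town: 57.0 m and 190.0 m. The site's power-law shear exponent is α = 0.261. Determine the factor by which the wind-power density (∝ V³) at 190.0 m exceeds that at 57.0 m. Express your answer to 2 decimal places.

2.57

Speed ratio: V_B/V_A = (z_B/z_A)^α = (190.0/57.0)^0.261 = (3.3333)^0.261 = 1.36921
Power-density ratio: P_B/P_A = (V_B/V_A)³ = (1.36921)³ = 2.56693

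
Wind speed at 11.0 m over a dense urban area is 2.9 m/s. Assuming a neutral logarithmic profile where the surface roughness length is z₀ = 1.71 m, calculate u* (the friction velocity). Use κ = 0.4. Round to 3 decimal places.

u* ≈ 0.623 m/s

Log law: V(z) = (u*/κ) · ln(z/z₀) ⇒ u* = κ · V / ln(z/z₀)
u* = 0.4 × 2.9 / ln(11.0/1.71) = 0.4 × 2.9 / 1.8614
   = 1.1600 / 1.8614 = 0.6232 m/s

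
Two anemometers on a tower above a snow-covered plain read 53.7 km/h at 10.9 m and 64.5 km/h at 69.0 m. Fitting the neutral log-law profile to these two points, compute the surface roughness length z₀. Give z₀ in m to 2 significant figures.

z₀ ≈ 0.0011 m

Log law: V(z) ∝ ln(z/z₀). With r = V₁/V₂ = 53.7/64.5 = 0.83256,
r · ln(z₂/z₀) = ln(z₁/z₀) ⇒ ln z₀ = (ln z₁ − r·ln z₂)/(1 − r)
ln z₀ = (2.38876 − 0.83256×4.23411) / 0.16744 = -6.7867
z₀ = exp(-6.7867) = 0.001129 m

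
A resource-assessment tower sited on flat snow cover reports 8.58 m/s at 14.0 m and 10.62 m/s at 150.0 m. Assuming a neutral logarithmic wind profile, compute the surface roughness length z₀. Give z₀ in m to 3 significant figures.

Log law: V(z) ∝ ln(z/z₀). With r = V₁/V₂ = 8.58/10.62 = 0.80791,
r · ln(z₂/z₀) = ln(z₁/z₀) ⇒ ln z₀ = (ln z₁ − r·ln z₂)/(1 − r)
ln z₀ = (2.63906 − 0.80791×5.01064) / 0.19209 = -7.3355
z₀ = exp(-7.3355) = 0.0006520 m

z₀ ≈ 0.000652 m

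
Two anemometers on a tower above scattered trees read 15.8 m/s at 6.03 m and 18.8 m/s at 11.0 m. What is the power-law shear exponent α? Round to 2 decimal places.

Power law: V₂/V₁ = (z₂/z₁)^α ⇒ α = ln(V₂/V₁) / ln(z₂/z₁)
α = ln(18.8/15.8) / ln(11.0/6.03) = ln(1.1899) / ln(1.8242)
  = 0.17385 / 0.60115 = 0.28919

α ≈ 0.29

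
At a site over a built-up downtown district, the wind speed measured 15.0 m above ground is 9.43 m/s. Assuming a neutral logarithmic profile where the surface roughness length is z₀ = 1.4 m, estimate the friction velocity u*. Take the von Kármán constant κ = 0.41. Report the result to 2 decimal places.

Log law: V(z) = (u*/κ) · ln(z/z₀) ⇒ u* = κ · V / ln(z/z₀)
u* = 0.41 × 9.43 / ln(15.0/1.4) = 0.41 × 9.43 / 2.3716
   = 3.8663 / 2.3716 = 1.6303 m/s

u* ≈ 1.63 m/s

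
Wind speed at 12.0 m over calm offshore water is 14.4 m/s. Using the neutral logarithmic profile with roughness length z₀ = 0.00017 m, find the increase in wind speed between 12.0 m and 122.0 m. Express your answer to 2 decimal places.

2.99 m/s

Log law: V₂ = V₁ · ln(z₂/z₀)/ln(z₁/z₀) = 14.4 × 13.4837/11.1646 = 17.3912 m/s
ΔV = 17.3912 − 14.4 = 2.9912 m/s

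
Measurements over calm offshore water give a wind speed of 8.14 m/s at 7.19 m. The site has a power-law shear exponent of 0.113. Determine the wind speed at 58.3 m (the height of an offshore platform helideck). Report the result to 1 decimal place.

10.3 m/s

Power-law profile: V₂ = V₁ · (z₂/z₁)^α
V₂ = 8.14 × (58.3/7.19)^0.113 = 8.14 × (8.1085)^0.113
    = 8.14 × 1.2668 = 10.3118 m/s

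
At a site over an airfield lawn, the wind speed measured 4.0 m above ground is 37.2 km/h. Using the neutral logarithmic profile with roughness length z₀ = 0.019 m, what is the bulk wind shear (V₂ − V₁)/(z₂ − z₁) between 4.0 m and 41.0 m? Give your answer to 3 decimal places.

Log law: V₂ = V₁ · ln(z₂/z₀)/ln(z₁/z₀) = 37.2 × 7.6769/5.3496 = 53.3834 km/h
ΔV/Δz = (53.3834 − 37.2)/(41.0 − 4.0) = 16.1834/37.0000 = 0.43739 km/h/m

0.437 km/h/m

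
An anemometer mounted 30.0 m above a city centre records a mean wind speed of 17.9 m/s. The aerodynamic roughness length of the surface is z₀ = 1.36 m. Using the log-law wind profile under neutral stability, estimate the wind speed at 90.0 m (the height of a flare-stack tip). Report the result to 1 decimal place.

Log law: V(z) ∝ ln(z/z₀), so V₂/V₁ = ln(z₂/z₀) / ln(z₁/z₀).
ln(90.0/1.36) = 4.1923, ln(30.0/1.36) = 3.0937
V₂ = 17.9 × 4.1923/3.0937 = 17.9 × 1.3551 = 24.2565 m/s

24.3 m/s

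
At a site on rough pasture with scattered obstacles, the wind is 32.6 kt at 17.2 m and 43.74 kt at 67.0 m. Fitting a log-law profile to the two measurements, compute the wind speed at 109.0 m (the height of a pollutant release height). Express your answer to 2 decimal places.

47.73 kt

Log law: V ∝ ln(z/z₀). From the pair, with r = V₁/V₂ = 0.74531,
ln z₀ = (ln z₁ − r·ln z₂)/(1 − r) = (2.8449 − 0.74531×4.2047)/0.25469 = -1.1343 → z₀ = 0.3216 m
V₃ = V₁ · ln(z₃/z₀)/ln(z₁/z₀) = 32.6 × 5.8257/3.9793 = 47.7269 kt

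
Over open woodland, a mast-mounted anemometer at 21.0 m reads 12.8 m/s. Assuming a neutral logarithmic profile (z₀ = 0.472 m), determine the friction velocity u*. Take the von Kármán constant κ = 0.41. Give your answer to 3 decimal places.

Log law: V(z) = (u*/κ) · ln(z/z₀) ⇒ u* = κ · V / ln(z/z₀)
u* = 0.41 × 12.8 / ln(21.0/0.472) = 0.41 × 12.8 / 3.7953
   = 5.2480 / 3.7953 = 1.3828 m/s

u* ≈ 1.383 m/s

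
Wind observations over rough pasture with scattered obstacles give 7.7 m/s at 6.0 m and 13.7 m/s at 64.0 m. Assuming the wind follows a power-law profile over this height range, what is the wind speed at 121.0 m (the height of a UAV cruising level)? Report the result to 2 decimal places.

16.00 m/s

First find α: α = ln(V₂/V₁)/ln(z₂/z₁) = ln(13.7/7.7)/ln(64.0/6.0) = 0.57618/2.36712 = 0.2434
Extrapolate from 64.0 m to 121.0 m: V₃ = 13.7 × (121.0/64.0)^0.2434 = 13.7 × 1.1677 = 15.9974 m/s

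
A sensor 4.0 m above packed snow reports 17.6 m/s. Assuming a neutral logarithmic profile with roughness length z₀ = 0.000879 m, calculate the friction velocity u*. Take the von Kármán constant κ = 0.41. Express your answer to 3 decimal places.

u* ≈ 0.857 m/s

Log law: V(z) = (u*/κ) · ln(z/z₀) ⇒ u* = κ · V / ln(z/z₀)
u* = 0.41 × 17.6 / ln(4.0/0.000879) = 0.41 × 17.6 / 8.4230
   = 7.2160 / 8.4230 = 0.8567 m/s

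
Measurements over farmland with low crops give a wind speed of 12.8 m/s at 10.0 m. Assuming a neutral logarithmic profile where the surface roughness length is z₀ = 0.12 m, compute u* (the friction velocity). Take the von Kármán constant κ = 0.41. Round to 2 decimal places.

Log law: V(z) = (u*/κ) · ln(z/z₀) ⇒ u* = κ · V / ln(z/z₀)
u* = 0.41 × 12.8 / ln(10.0/0.12) = 0.41 × 12.8 / 4.4228
   = 5.2480 / 4.4228 = 1.1866 m/s

u* ≈ 1.19 m/s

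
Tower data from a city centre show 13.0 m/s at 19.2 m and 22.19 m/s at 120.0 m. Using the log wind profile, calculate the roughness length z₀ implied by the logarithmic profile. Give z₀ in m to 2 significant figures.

z₀ ≈ 1.4 m

Log law: V(z) ∝ ln(z/z₀). With r = V₁/V₂ = 13.0/22.19 = 0.58585,
r · ln(z₂/z₀) = ln(z₁/z₀) ⇒ ln z₀ = (ln z₁ − r·ln z₂)/(1 − r)
ln z₀ = (2.95491 − 0.58585×4.78749) / 0.41415 = 0.3626
z₀ = exp(0.3626) = 1.437 m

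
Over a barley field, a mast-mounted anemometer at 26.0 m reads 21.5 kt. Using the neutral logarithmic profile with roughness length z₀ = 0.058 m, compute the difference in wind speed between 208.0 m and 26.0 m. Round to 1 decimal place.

Log law: V₂ = V₁ · ln(z₂/z₀)/ln(z₁/z₀) = 21.5 × 8.1849/6.1054 = 28.8227 kt
ΔV = 28.8227 − 21.5 = 7.3227 kt

7.3 kt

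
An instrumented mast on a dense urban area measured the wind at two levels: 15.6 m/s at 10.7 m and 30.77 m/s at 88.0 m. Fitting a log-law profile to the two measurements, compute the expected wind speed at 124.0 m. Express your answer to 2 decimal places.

Log law: V ∝ ln(z/z₀). From the pair, with r = V₁/V₂ = 0.50699,
ln z₀ = (ln z₁ − r·ln z₂)/(1 − r) = (2.3702 − 0.50699×4.4773)/0.49301 = 0.2034 → z₀ = 1.226 m
V₃ = V₁ · ln(z₃/z₀)/ln(z₁/z₀) = 15.6 × 4.6169/2.1668 = 33.2390 m/s

33.24 m/s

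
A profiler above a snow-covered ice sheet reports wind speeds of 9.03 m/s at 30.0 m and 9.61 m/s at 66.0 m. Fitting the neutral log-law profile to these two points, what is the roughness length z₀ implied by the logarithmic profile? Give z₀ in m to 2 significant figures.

Log law: V(z) ∝ ln(z/z₀). With r = V₁/V₂ = 9.03/9.61 = 0.93965,
r · ln(z₂/z₀) = ln(z₁/z₀) ⇒ ln z₀ = (ln z₁ − r·ln z₂)/(1 − r)
ln z₀ = (3.40120 − 0.93965×4.18965) / 0.06035 = -8.8743
z₀ = exp(-8.8743) = 0.0001399 m

z₀ ≈ 0.00014 m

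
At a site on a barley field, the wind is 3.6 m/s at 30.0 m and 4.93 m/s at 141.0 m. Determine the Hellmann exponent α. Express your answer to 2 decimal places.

Power law: V₂/V₁ = (z₂/z₁)^α ⇒ α = ln(V₂/V₁) / ln(z₂/z₁)
α = ln(4.93/3.6) / ln(141.0/30.0) = ln(1.3694) / ln(4.7000)
  = 0.31441 / 1.54756 = 0.20316

α ≈ 0.20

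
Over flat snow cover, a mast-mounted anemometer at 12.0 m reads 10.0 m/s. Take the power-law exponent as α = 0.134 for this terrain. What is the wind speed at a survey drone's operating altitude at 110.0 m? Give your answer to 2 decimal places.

13.46 m/s

Power-law profile: V₂ = V₁ · (z₂/z₁)^α
V₂ = 10.0 × (110.0/12.0)^0.134 = 10.0 × (9.1667)^0.134
    = 10.0 × 1.3457 = 13.4566 m/s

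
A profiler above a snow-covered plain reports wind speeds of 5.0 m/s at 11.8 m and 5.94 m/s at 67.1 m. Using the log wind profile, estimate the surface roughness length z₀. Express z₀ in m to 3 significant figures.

z₀ ≈ 0.00114 m

Log law: V(z) ∝ ln(z/z₀). With r = V₁/V₂ = 5.0/5.94 = 0.84175,
r · ln(z₂/z₀) = ln(z₁/z₀) ⇒ ln z₀ = (ln z₁ − r·ln z₂)/(1 − r)
ln z₀ = (2.46810 − 0.84175×4.20618) / 0.15825 = -6.7770
z₀ = exp(-6.7770) = 0.001140 m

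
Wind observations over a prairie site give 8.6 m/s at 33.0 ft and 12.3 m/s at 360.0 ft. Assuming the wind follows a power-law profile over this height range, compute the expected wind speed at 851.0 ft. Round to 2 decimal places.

13.99 m/s

First find α: α = ln(V₂/V₁)/ln(z₂/z₁) = ln(12.3/8.6)/ln(360.0/33.0) = 0.35784/2.38960 = 0.1497
Extrapolate from 360.0 ft to 851.0 ft: V₃ = 12.3 × (851.0/360.0)^0.1497 = 12.3 × 1.1375 = 13.9912 m/s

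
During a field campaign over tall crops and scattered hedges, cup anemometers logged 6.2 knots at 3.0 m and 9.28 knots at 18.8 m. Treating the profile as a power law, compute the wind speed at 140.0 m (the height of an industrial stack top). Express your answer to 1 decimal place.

14.4 knots

First find α: α = ln(V₂/V₁)/ln(z₂/z₁) = ln(9.28/6.2)/ln(18.8/3.0) = 0.40331/1.83524 = 0.2198
Extrapolate from 18.8 m to 140.0 m: V₃ = 9.28 × (140.0/18.8)^0.2198 = 9.28 × 1.5546 = 14.4269 knots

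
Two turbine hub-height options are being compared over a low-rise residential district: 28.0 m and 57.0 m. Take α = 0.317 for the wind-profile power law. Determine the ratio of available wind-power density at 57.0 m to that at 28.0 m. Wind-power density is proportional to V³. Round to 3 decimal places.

1.966

Speed ratio: V_B/V_A = (z_B/z_A)^α = (57.0/28.0)^0.317 = (2.0357)^0.317 = 1.25275
Power-density ratio: P_B/P_A = (V_B/V_A)³ = (1.25275)³ = 1.96603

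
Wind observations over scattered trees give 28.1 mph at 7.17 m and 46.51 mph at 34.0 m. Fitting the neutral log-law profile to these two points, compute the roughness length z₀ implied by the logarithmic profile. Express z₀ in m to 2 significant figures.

z₀ ≈ 0.67 m

Log law: V(z) ∝ ln(z/z₀). With r = V₁/V₂ = 28.1/46.51 = 0.60417,
r · ln(z₂/z₀) = ln(z₁/z₀) ⇒ ln z₀ = (ln z₁ − r·ln z₂)/(1 − r)
ln z₀ = (1.96991 − 0.60417×3.52636) / 0.39583 = -0.4058
z₀ = exp(-0.4058) = 0.6665 m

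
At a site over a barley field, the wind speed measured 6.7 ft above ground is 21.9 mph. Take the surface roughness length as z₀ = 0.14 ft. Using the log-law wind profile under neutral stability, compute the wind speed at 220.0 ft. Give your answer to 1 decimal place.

41.7 mph

Log law: V(z) ∝ ln(z/z₀), so V₂/V₁ = ln(z₂/z₀) / ln(z₁/z₀).
ln(220.0/0.14) = 7.3597, ln(6.7/0.14) = 3.8682
V₂ = 21.9 × 7.3597/3.8682 = 21.9 × 1.9026 = 41.6673 mph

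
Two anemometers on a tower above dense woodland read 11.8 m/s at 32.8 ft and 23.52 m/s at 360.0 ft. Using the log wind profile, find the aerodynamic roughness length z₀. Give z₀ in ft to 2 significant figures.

z₀ ≈ 2.9 ft

Log law: V(z) ∝ ln(z/z₀). With r = V₁/V₂ = 11.8/23.52 = 0.50170,
r · ln(z₂/z₀) = ln(z₁/z₀) ⇒ ln z₀ = (ln z₁ − r·ln z₂)/(1 − r)
ln z₀ = (3.49043 − 0.50170×5.88610) / 0.49830 = 1.0784
z₀ = exp(1.0784) = 2.940 ft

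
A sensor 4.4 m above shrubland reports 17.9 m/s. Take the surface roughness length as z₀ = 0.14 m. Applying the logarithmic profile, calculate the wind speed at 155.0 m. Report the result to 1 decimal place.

Log law: V(z) ∝ ln(z/z₀), so V₂/V₁ = ln(z₂/z₀) / ln(z₁/z₀).
ln(155.0/0.14) = 7.0095, ln(4.4/0.14) = 3.4477
V₂ = 17.9 × 7.0095/3.4477 = 17.9 × 2.0331 = 36.3924 m/s

36.4 m/s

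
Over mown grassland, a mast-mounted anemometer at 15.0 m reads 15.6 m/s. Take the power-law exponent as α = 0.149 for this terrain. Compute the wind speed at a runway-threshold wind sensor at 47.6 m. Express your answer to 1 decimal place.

Power-law profile: V₂ = V₁ · (z₂/z₁)^α
V₂ = 15.6 × (47.6/15.0)^0.149 = 15.6 × (3.1733)^0.149
    = 15.6 × 1.1878 = 18.5289 m/s

18.5 m/s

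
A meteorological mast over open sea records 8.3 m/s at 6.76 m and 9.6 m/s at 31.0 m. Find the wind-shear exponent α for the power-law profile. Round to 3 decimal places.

α ≈ 0.096

Power law: V₂/V₁ = (z₂/z₁)^α ⇒ α = ln(V₂/V₁) / ln(z₂/z₁)
α = ln(9.6/8.3) / ln(31.0/6.76) = ln(1.1566) / ln(4.5858)
  = 0.14551 / 1.52296 = 0.09554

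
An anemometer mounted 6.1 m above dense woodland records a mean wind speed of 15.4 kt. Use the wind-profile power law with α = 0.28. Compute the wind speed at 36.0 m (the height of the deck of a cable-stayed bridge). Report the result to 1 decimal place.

Power-law profile: V₂ = V₁ · (z₂/z₁)^α
V₂ = 15.4 × (36.0/6.1)^0.28 = 15.4 × (5.9016)^0.28
    = 15.4 × 1.6439 = 25.3159 kt

25.3 kt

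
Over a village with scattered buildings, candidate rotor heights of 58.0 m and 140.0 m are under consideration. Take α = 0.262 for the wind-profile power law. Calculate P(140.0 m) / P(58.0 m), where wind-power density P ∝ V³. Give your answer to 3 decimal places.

Speed ratio: V_B/V_A = (z_B/z_A)^α = (140.0/58.0)^0.262 = (2.4138)^0.262 = 1.25970
Power-density ratio: P_B/P_A = (V_B/V_A)³ = (1.25970)³ = 1.99895

1.999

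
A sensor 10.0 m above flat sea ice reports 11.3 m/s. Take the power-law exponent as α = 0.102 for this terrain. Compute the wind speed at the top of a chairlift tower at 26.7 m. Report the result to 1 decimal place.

Power-law profile: V₂ = V₁ · (z₂/z₁)^α
V₂ = 11.3 × (26.7/10.0)^0.102 = 11.3 × (2.6700)^0.102
    = 11.3 × 1.1054 = 12.4906 m/s

12.5 m/s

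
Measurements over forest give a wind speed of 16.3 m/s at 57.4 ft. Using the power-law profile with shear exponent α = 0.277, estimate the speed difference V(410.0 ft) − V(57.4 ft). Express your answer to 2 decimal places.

Power law: V₂ = V₁ · (z₂/z₁)^α = 16.3 × (7.1429)^0.277 = 28.1002 m/s
ΔV = 28.1002 − 16.3 = 11.8002 m/s

11.80 m/s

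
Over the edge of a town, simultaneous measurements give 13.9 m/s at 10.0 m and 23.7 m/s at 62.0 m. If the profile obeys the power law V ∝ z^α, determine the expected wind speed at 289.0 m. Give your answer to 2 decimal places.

First find α: α = ln(V₂/V₁)/ln(z₂/z₁) = ln(23.7/13.9)/ln(62.0/10.0) = 0.53359/1.82455 = 0.2924
Extrapolate from 62.0 m to 289.0 m: V₃ = 23.7 × (289.0/62.0)^0.2924 = 23.7 × 1.5686 = 37.1751 m/s

37.18 m/s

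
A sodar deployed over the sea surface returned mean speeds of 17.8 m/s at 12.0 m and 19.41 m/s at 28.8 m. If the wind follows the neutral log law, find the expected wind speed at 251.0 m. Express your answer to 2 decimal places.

23.39 m/s

Log law: V ∝ ln(z/z₀). From the pair, with r = V₁/V₂ = 0.91705,
ln z₀ = (ln z₁ − r·ln z₂)/(1 − r) = (2.4849 − 0.91705×3.3604)/0.08295 = -7.1942 → z₀ = 0.0007509 m
V₃ = V₁ · ln(z₃/z₀)/ln(z₁/z₀) = 17.8 × 12.7196/9.6791 = 23.3916 m/s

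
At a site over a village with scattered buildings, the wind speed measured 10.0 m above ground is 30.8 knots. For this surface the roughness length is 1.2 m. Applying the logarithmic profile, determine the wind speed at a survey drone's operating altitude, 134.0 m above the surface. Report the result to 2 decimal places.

68.50 knots

Log law: V(z) ∝ ln(z/z₀), so V₂/V₁ = ln(z₂/z₀) / ln(z₁/z₀).
ln(134.0/1.2) = 4.7155, ln(10.0/1.2) = 2.1203
V₂ = 30.8 × 4.7155/2.1203 = 30.8 × 2.2240 = 68.5000 knots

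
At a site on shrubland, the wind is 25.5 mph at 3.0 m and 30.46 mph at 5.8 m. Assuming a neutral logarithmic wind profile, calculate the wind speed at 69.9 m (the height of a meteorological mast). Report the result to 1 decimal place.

Log law: V ∝ ln(z/z₀). From the pair, with r = V₁/V₂ = 0.83716,
ln z₀ = (ln z₁ − r·ln z₂)/(1 − r) = (1.0986 − 0.83716×1.7579)/0.16284 = -2.2907 → z₀ = 0.1012 m
V₃ = V₁ · ln(z₃/z₀)/ln(z₁/z₀) = 25.5 × 6.5377/3.3893 = 49.1882 mph

49.2 mph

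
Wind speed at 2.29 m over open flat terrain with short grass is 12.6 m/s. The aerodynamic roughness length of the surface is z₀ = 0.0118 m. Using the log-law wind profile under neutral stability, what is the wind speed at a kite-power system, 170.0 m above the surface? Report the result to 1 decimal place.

Log law: V(z) ∝ ln(z/z₀), so V₂/V₁ = ln(z₂/z₀) / ln(z₁/z₀).
ln(170.0/0.0118) = 9.5755, ln(2.29/0.0118) = 5.2682
V₂ = 12.6 × 9.5755/5.2682 = 12.6 × 1.8176 = 22.9017 m/s

22.9 m/s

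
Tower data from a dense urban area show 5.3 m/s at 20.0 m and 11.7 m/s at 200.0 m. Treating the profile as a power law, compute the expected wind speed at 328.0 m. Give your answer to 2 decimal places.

13.87 m/s

First find α: α = ln(V₂/V₁)/ln(z₂/z₁) = ln(11.7/5.3)/ln(200.0/20.0) = 0.79188/2.30259 = 0.3439
Extrapolate from 200.0 m to 328.0 m: V₃ = 11.7 × (328.0/200.0)^0.3439 = 11.7 × 1.1855 = 13.8699 m/s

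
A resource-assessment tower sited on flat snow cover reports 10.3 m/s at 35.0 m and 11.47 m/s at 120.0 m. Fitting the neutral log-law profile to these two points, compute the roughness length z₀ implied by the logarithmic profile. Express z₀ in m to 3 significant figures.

z₀ ≈ 0.000681 m

Log law: V(z) ∝ ln(z/z₀). With r = V₁/V₂ = 10.3/11.47 = 0.89799,
r · ln(z₂/z₀) = ln(z₁/z₀) ⇒ ln z₀ = (ln z₁ − r·ln z₂)/(1 − r)
ln z₀ = (3.55535 − 0.89799×4.78749) / 0.10201 = -7.2917
z₀ = exp(-7.2917) = 0.0006811 m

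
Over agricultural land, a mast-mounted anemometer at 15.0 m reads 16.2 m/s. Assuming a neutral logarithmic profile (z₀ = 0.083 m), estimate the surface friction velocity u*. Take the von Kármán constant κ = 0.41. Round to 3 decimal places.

Log law: V(z) = (u*/κ) · ln(z/z₀) ⇒ u* = κ · V / ln(z/z₀)
u* = 0.41 × 16.2 / ln(15.0/0.083) = 0.41 × 16.2 / 5.1970
   = 6.6420 / 5.1970 = 1.2781 m/s

u* ≈ 1.278 m/s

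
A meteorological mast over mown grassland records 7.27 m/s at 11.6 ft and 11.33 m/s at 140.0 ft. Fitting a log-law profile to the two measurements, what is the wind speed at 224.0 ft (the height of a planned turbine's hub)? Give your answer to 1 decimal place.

Log law: V ∝ ln(z/z₀). From the pair, with r = V₁/V₂ = 0.64166,
ln z₀ = (ln z₁ − r·ln z₂)/(1 − r) = (2.4510 − 0.64166×4.9416)/0.35834 = -2.0088 → z₀ = 0.1341 ft
V₃ = V₁ · ln(z₃/z₀)/ln(z₁/z₀) = 7.27 × 7.4205/4.4598 = 12.0962 m/s

12.1 m/s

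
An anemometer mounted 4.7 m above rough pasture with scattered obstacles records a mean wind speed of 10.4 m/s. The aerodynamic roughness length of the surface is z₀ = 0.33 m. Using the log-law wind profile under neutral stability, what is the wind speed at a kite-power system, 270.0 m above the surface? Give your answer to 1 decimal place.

26.3 m/s

Log law: V(z) ∝ ln(z/z₀), so V₂/V₁ = ln(z₂/z₀) / ln(z₁/z₀).
ln(270.0/0.33) = 6.7071, ln(4.7/0.33) = 2.6562
V₂ = 10.4 × 6.7071/2.6562 = 10.4 × 2.5250 = 26.2605 m/s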